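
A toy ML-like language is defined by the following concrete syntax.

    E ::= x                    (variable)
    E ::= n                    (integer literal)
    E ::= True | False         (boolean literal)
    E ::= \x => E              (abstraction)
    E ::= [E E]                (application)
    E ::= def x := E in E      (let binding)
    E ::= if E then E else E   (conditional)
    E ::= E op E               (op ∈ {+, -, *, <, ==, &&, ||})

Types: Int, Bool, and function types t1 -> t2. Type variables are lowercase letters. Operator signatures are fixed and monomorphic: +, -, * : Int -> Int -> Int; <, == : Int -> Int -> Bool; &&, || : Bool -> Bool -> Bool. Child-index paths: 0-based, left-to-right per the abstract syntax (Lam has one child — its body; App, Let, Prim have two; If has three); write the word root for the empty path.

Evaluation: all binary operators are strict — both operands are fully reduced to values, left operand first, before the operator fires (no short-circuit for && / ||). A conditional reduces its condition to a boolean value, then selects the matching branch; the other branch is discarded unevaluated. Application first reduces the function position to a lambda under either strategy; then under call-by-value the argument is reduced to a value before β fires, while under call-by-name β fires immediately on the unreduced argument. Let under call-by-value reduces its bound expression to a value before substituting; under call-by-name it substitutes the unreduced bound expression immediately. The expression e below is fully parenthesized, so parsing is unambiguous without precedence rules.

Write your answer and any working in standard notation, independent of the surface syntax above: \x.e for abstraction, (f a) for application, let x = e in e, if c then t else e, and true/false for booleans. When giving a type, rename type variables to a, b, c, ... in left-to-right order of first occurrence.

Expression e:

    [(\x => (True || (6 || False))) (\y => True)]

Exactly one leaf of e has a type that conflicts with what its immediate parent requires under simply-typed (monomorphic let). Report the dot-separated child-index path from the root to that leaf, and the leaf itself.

Working:
  unify Bool ~ Bool
  unify Int ~ Bool
  FAIL: mismatch Int ~ Bool

Answer: 0.0.1.0 : 6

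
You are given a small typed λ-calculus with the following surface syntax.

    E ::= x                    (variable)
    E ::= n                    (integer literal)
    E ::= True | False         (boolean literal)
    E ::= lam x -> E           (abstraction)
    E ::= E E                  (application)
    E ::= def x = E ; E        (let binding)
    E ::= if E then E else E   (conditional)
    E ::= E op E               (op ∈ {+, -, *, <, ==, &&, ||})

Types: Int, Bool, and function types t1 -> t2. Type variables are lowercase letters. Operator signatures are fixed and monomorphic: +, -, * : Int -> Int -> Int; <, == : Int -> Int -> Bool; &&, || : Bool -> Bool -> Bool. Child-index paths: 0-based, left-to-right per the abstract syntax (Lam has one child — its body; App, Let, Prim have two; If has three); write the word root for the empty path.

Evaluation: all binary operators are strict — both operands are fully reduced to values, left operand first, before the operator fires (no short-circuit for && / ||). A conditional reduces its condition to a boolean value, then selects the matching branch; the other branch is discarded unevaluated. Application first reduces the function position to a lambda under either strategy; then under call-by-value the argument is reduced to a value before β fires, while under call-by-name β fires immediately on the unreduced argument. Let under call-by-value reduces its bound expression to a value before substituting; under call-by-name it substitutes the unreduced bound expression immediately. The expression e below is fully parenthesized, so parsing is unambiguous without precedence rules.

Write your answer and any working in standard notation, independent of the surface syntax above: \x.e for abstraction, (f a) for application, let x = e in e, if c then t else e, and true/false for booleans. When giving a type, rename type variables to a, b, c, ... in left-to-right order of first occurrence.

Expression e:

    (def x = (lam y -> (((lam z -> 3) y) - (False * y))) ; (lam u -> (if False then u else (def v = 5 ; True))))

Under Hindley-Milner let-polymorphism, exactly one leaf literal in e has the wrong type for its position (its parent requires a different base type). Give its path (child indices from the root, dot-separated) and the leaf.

Answer: 0.0.1.0 : false

Trace:
\z._ : b -> Int
y : a
  unify b -> Int ~ a -> c
  unify b ~ a
  unify Int ~ c
_ _ : Int
  unify Int ~ Int
  unify Bool ~ Int
  FAIL: mismatch Bool ~ Int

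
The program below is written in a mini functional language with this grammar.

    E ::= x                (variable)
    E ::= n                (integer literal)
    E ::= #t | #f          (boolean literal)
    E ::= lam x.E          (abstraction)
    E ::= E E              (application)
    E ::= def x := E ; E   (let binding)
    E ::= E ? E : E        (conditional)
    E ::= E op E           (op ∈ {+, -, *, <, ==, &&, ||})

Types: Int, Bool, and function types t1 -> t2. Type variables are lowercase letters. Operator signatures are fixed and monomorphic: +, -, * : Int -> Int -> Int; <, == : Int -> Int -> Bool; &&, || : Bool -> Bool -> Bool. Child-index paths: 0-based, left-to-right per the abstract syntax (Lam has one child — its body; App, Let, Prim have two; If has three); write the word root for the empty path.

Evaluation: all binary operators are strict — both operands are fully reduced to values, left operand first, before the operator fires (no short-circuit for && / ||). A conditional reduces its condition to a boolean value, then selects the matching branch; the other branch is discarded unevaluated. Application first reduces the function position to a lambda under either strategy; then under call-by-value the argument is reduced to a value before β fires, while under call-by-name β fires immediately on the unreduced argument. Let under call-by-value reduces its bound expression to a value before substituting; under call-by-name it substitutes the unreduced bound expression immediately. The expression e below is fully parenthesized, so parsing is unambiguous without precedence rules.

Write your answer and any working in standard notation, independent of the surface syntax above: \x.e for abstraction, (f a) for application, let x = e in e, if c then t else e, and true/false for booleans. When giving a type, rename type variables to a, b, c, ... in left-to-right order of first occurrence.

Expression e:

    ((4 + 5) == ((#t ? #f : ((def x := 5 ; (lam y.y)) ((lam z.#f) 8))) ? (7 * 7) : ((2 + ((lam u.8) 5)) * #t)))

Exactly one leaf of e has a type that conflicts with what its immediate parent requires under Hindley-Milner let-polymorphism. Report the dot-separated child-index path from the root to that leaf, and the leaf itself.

Working:
  unify Int ~ Int
  unify Int ~ Int
  unify Int ~ Int
  unify Bool ~ Bool
let x : Int
y : a
\y._ : a -> a
\z._ : b -> Bool
  unify b -> Bool ~ Int -> c
  unify b ~ Int
  unify Bool ~ c
_ _ : Bool
  unify a -> a ~ Bool -> d
  unify a ~ Bool
  unify Bool ~ d
_ _ : Bool
  unify Bool ~ Bool
  unify Bool ~ Bool
  unify Int ~ Int
  unify Int ~ Int
  unify Int ~ Int
\u._ : e -> Int
  unify e -> Int ~ Int -> f
  unify e ~ Int
  unify Int ~ f
_ _ : Int
  unify Int ~ Int
  unify Int ~ Int
  unify Bool ~ Int
  FAIL: mismatch Bool ~ Int

Answer: 1.2.1 : true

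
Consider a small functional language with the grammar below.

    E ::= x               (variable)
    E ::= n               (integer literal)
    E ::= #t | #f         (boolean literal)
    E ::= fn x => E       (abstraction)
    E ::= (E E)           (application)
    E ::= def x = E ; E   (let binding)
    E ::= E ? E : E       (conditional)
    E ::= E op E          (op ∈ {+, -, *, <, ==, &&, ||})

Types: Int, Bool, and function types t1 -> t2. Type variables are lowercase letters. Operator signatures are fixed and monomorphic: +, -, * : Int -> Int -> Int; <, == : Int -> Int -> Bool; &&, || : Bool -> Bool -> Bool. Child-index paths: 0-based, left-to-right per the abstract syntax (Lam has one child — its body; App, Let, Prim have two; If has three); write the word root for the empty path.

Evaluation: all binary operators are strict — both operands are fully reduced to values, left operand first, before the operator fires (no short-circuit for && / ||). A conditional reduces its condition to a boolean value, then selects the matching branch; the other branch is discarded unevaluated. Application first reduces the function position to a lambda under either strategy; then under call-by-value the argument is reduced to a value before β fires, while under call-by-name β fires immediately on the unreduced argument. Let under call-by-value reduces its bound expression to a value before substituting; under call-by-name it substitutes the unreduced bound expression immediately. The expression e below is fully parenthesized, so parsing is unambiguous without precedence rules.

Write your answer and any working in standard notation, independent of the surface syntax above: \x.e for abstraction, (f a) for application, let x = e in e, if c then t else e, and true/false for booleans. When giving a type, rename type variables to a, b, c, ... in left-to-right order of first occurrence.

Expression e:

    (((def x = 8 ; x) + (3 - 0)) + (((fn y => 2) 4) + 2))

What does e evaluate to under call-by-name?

Trace:
step 0: (((let x = 8 in x) + (3 - 0)) + (((\y.2) 4) + 2))
step 1: [let@0.0] ((8 + (3 - 0)) + (((\y.2) 4) + 2))
step 2: [delta@0.1] ((8 + 3) + (((\y.2) 4) + 2))
step 3: [delta@0] (11 + (((\y.2) 4) + 2))
step 4: [beta@1.0] (11 + (2 + 2))
step 5: [delta@1] (11 + 4)
step 6: [delta@root] 15

Answer: 15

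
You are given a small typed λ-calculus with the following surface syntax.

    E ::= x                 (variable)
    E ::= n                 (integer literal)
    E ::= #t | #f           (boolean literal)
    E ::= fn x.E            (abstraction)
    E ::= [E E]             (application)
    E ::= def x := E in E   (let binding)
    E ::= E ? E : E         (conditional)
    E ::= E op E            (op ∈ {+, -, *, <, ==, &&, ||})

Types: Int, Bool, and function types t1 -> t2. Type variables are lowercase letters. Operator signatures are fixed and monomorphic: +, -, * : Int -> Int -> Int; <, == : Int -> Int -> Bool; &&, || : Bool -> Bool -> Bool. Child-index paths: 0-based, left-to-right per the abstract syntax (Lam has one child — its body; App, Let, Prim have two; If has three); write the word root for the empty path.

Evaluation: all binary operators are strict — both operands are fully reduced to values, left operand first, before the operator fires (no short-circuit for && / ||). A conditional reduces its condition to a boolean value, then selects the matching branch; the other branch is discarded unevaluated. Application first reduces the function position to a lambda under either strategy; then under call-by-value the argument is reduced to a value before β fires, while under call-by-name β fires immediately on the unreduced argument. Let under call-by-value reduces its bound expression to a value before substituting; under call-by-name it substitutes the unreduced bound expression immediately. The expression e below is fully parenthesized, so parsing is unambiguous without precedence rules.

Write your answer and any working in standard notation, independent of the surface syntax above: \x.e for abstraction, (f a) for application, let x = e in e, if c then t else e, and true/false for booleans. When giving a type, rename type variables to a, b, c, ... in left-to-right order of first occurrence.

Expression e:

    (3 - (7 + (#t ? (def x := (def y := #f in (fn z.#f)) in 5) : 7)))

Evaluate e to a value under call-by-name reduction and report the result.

Answer: -9

Trace:
step 0: (3 - (7 + (if true then (let x = (let y = false in (\z.false)) in 5) else 7)))
step 1: [if@1.1] (3 - (7 + (let x = (let y = false in (\z.false)) in 5)))
step 2: [let@1.1] (3 - (7 + 5))
step 3: [delta@1] (3 - 12)
step 4: [delta@root] -9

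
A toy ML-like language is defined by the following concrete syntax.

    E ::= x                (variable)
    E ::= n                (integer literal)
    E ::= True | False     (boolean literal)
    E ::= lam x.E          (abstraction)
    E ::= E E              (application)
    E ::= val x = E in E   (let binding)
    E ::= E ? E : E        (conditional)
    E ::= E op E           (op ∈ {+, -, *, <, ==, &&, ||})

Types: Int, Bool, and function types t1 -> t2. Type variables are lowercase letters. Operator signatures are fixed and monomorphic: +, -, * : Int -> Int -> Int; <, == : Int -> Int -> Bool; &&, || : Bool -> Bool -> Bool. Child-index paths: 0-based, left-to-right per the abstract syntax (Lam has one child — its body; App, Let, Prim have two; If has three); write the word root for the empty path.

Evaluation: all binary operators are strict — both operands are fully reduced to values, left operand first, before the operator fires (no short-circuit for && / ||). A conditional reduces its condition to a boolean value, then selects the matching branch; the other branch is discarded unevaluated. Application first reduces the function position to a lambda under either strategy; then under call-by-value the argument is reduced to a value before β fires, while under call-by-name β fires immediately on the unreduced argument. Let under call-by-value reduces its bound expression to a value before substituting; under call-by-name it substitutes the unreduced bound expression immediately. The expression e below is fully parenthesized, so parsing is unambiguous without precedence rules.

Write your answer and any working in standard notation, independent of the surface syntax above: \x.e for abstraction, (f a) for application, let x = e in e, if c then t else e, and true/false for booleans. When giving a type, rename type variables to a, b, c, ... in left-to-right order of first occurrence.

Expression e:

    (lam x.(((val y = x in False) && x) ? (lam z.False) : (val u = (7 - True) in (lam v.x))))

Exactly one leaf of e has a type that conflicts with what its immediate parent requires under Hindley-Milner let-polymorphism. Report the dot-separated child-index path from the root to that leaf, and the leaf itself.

Answer: 0.2.0.1 : true

Trace:
x : a
let y : a
  unify Bool ~ Bool
x : a
  unify a ~ Bool
  unify Bool ~ Bool
\z._ : b -> Bool
  unify Int ~ Int
  unify Bool ~ Int
  FAIL: mismatch Bool ~ Int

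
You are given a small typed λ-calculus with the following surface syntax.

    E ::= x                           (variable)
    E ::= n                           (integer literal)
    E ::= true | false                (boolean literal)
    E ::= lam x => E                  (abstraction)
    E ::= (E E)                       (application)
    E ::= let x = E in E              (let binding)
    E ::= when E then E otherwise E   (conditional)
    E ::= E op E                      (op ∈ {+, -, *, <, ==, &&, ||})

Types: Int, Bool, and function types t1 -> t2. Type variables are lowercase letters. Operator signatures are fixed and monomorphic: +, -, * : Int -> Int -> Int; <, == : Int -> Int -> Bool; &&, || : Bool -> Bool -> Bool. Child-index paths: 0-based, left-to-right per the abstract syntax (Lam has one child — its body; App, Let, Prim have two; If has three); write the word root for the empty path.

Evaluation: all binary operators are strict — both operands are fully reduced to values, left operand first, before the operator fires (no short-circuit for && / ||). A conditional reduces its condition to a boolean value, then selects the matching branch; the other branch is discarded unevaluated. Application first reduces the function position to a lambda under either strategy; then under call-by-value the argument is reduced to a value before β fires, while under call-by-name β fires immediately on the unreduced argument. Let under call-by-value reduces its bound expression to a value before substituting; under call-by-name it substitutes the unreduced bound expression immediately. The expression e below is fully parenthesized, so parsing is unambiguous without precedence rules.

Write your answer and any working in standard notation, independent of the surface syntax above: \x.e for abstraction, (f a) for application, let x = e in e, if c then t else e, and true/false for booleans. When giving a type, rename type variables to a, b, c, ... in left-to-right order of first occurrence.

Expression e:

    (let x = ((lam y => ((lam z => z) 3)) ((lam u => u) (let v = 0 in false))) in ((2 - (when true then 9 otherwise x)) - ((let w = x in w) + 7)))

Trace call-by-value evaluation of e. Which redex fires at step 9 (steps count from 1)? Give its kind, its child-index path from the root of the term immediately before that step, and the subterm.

Working:
step 0: (let x = ((\y.((\z.z) 3)) ((\u.u) (let v = 0 in false))) in ((2 - (if true then 9 else x)) - ((let w = x in w) + 7)))
step 1: [let@0.1.1] (let x = ((\y.((\z.z) 3)) ((\u.u) false)) in ((2 - (if true then 9 else x)) - ((let w = x in w) + 7)))
step 2: [beta@0.1] (let x = ((\y.((\z.z) 3)) false) in ((2 - (if true then 9 else x)) - ((let w = x in w) + 7)))
step 3: [beta@0] (let x = ((\z.z) 3) in ((2 - (if true then 9 else x)) - ((let w = x in w) + 7)))
step 4: [beta@0] (let x = 3 in ((2 - (if true then 9 else x)) - ((let w = x in w) + 7)))
step 5: [let@root] ((2 - (if true then 9 else 3)) - ((let w = 3 in w) + 7))
step 6: [if@0.1] ((2 - 9) - ((let w = 3 in w) + 7))
step 7: [delta@0] (-7 - ((let w = 3 in w) + 7))
step 8: [let@1.0] (-7 - (3 + 7))
step 9: [delta@1] (-7 - 10)

Answer: delta at 1 : (3 + 7)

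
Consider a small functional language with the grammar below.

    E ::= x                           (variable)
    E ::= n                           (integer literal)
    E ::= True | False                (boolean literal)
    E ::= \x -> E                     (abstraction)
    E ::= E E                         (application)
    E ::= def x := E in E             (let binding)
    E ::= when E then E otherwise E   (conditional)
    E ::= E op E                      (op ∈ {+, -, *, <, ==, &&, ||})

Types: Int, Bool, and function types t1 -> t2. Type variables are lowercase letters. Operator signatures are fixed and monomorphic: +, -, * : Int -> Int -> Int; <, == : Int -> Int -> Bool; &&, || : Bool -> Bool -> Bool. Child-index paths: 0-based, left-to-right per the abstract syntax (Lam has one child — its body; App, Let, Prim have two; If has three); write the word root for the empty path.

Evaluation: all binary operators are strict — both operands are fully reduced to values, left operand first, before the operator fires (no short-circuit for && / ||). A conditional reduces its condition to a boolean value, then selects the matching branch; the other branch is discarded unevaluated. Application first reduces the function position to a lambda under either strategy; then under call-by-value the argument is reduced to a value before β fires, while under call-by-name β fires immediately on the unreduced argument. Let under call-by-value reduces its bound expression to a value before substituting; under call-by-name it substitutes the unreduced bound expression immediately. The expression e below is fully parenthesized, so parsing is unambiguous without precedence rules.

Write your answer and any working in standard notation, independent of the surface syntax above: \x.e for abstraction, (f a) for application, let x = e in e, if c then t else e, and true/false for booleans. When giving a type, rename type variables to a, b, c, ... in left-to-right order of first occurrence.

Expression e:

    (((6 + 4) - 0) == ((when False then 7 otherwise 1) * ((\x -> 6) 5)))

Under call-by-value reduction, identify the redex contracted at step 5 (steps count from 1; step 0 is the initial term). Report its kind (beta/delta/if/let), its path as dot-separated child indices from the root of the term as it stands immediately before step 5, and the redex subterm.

Trace:
step 0: (((6 + 4) - 0) == ((if false then 7 else 1) * ((\x.6) 5)))
step 1: [delta@0.0] ((10 - 0) == ((if false then 7 else 1) * ((\x.6) 5)))
step 2: [delta@0] (10 == ((if false then 7 else 1) * ((\x.6) 5)))
step 3: [if@1.0] (10 == (1 * ((\x.6) 5)))
step 4: [beta@1.1] (10 == (1 * 6))
step 5: [delta@1] (10 == 6)

Answer: delta at 1 : (1 * 6)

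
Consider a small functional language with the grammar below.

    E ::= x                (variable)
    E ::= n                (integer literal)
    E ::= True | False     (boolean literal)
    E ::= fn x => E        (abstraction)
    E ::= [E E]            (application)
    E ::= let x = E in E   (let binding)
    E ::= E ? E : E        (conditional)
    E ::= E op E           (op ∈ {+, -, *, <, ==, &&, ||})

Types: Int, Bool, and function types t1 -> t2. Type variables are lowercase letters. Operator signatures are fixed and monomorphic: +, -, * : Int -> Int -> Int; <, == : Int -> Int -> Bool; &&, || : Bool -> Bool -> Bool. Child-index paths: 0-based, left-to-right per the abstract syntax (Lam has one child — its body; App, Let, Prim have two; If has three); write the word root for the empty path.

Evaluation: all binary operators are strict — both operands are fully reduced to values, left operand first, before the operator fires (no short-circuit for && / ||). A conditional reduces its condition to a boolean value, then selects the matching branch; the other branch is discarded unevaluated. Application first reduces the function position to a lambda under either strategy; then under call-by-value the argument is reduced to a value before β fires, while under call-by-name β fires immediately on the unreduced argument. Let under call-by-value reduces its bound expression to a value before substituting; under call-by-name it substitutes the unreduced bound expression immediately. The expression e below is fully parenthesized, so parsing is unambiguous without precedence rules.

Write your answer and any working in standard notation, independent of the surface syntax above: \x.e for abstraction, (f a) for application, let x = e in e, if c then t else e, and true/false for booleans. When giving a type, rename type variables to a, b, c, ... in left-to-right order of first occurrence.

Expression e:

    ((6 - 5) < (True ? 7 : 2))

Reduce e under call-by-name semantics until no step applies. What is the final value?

Derivation:
step 0: ((6 - 5) < (if true then 7 else 2))
step 1: [delta@0] (1 < (if true then 7 else 2))
step 2: [if@1] (1 < 7)
step 3: [delta@root] true

Answer: true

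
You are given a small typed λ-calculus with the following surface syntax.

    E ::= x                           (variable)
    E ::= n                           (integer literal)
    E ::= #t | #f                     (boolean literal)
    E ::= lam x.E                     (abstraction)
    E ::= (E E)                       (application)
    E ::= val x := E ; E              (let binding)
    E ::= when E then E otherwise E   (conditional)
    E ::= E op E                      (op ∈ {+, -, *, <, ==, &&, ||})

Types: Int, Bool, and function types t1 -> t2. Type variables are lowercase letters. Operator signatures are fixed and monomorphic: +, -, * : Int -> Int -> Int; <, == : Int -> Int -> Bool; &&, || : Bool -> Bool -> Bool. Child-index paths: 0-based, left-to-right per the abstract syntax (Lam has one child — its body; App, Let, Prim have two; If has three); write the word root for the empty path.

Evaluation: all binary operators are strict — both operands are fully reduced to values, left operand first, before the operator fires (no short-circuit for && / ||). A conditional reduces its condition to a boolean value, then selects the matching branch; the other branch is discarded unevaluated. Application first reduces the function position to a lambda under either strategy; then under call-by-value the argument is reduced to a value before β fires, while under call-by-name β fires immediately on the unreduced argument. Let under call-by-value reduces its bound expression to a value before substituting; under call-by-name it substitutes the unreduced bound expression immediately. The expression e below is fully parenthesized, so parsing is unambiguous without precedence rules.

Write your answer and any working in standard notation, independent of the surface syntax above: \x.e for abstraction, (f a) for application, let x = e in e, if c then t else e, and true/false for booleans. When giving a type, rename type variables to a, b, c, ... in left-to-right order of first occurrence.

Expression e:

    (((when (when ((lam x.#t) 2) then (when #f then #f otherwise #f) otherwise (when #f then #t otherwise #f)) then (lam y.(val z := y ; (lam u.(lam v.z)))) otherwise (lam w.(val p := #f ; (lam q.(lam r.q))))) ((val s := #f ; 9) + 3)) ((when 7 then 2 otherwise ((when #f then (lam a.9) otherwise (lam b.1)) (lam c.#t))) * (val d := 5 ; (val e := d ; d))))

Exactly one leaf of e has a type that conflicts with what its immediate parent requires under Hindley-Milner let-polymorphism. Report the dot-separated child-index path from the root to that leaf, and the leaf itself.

Derivation:
\x._ : a -> Bool
  unify a -> Bool ~ Int -> b
  unify a ~ Int
  unify Bool ~ b
_ _ : Bool
  unify Bool ~ Bool
  unify Bool ~ Bool
  unify Bool ~ Bool
  unify Bool ~ Bool
  unify Bool ~ Bool
  unify Bool ~ Bool
  unify Bool ~ Bool
y : c
let z : c
z : c
\v._ : e -> c
\u._ : d -> e -> c
\y._ : c -> d -> e -> c
let p : Bool
q : g
\r._ : h -> g
\q._ : g -> h -> g
\w._ : f -> g -> h -> g
  unify c -> d -> e -> c ~ f -> g -> h -> g
  unify c ~ f
  unify d -> e -> f ~ g -> h -> g
  unify d ~ g
  unify e -> f ~ h -> g
  unify e ~ h
  unify f ~ g
let s : Bool
  unify Int ~ Int
  unify Int ~ Int
  unify g -> g -> h -> g ~ Int -> i
  unify g ~ Int
  unify Int -> h -> Int ~ i
_ _ : Int -> h -> Int
  unify Int ~ Bool
  FAIL: mismatch Int ~ Bool

Answer: 1.0.0 : 7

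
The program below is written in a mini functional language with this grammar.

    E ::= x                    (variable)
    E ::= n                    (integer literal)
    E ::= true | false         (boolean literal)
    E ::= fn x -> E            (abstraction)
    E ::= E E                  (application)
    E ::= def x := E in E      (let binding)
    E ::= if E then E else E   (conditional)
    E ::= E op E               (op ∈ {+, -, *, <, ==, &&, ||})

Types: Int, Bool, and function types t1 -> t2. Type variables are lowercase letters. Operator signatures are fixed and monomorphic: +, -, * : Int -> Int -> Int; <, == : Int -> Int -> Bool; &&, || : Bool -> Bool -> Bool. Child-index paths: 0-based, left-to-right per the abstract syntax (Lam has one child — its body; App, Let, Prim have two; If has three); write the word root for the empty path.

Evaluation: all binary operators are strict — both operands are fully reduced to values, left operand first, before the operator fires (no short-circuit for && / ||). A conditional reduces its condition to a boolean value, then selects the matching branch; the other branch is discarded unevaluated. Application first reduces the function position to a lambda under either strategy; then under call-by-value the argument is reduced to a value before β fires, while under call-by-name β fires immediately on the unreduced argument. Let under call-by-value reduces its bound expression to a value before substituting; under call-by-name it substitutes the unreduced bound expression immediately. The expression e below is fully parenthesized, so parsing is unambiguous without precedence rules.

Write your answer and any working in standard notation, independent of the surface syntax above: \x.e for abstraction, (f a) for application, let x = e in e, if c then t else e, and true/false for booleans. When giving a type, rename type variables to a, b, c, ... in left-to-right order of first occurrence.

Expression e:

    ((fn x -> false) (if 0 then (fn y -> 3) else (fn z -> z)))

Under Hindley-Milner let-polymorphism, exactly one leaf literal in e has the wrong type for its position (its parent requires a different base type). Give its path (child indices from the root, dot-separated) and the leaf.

Working:
\x._ : a -> Bool
  unify Int ~ Bool
  FAIL: mismatch Int ~ Bool

Answer: 1.0 : 0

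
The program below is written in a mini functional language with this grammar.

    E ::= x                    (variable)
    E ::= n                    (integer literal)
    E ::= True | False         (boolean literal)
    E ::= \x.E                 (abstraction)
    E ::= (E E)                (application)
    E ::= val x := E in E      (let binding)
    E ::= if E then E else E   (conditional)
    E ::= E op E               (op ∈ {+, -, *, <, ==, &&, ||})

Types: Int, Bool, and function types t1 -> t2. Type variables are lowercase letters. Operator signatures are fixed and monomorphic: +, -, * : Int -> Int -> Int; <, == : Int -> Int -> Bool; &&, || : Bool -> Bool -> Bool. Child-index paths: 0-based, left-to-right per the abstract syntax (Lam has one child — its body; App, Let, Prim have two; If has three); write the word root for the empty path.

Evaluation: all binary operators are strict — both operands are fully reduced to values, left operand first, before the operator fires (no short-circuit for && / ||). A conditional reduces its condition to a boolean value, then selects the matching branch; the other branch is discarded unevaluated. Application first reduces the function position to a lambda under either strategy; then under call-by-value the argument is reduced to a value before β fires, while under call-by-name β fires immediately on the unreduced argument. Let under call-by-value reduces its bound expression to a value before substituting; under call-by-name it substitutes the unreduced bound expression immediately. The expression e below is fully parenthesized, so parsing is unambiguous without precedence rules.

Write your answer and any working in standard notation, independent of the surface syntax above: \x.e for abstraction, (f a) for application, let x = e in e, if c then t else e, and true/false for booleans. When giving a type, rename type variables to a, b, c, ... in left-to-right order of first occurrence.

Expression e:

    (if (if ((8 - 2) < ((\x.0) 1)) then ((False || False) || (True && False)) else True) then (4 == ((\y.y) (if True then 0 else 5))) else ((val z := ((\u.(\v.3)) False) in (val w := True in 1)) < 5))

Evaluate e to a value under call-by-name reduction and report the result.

Trace:
step 0: (if (if ((8 - 2) < ((\x.0) 1)) then ((false || false) || (true && false)) else true) then (4 == ((\y.y) (if true then 0 else 5))) else ((let z = ((\u.(\v.3)) false) in (let w = true in 1)) < 5))
step 1: [delta@0.0.0] (if (if (6 < ((\x.0) 1)) then ((false || false) || (true && false)) else true) then (4 == ((\y.y) (if true then 0 else 5))) else ((let z = ((\u.(\v.3)) false) in (let w = true in 1)) < 5))
step 2: [beta@0.0.1] (if (if (6 < 0) then ((false || false) || (true && false)) else true) then (4 == ((\y.y) (if true then 0 else 5))) else ((let z = ((\u.(\v.3)) false) in (let w = true in 1)) < 5))
step 3: [delta@0.0] (if (if false then ((false || false) || (true && false)) else true) then (4 == ((\y.y) (if true then 0 else 5))) else ((let z = ((\u.(\v.3)) false) in (let w = true in 1)) < 5))
step 4: [if@0] (if true then (4 == ((\y.y) (if true then 0 else 5))) else ((let z = ((\u.(\v.3)) false) in (let w = true in 1)) < 5))
step 5: [if@root] (4 == ((\y.y) (if true then 0 else 5)))
step 6: [beta@1] (4 == (if true then 0 else 5))
step 7: [if@1] (4 == 0)
step 8: [delta@root] false

Answer: false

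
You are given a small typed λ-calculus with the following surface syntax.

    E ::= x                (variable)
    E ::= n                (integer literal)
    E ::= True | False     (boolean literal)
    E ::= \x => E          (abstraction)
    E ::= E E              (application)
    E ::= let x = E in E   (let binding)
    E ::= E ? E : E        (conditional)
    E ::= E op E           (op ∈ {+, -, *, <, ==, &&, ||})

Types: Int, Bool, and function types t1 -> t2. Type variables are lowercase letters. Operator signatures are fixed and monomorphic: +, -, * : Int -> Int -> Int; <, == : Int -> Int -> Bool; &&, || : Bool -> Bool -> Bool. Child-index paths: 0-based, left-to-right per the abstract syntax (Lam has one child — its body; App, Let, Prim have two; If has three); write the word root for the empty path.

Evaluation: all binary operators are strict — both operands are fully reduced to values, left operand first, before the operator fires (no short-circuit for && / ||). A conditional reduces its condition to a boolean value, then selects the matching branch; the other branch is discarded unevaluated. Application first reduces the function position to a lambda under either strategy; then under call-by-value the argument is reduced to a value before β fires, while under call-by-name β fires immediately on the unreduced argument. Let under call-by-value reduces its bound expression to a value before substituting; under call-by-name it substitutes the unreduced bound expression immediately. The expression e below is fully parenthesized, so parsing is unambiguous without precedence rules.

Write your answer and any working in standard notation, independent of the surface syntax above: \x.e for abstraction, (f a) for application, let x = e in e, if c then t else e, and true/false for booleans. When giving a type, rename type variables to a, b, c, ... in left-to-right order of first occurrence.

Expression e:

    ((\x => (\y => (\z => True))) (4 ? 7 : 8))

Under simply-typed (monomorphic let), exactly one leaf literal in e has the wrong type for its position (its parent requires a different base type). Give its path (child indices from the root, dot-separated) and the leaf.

Answer: 1.0 : 4

Working:
\z._ : c -> Bool
\y._ : b -> c -> Bool
\x._ : a -> b -> c -> Bool
  unify Int ~ Bool
  FAIL: mismatch Int ~ Bool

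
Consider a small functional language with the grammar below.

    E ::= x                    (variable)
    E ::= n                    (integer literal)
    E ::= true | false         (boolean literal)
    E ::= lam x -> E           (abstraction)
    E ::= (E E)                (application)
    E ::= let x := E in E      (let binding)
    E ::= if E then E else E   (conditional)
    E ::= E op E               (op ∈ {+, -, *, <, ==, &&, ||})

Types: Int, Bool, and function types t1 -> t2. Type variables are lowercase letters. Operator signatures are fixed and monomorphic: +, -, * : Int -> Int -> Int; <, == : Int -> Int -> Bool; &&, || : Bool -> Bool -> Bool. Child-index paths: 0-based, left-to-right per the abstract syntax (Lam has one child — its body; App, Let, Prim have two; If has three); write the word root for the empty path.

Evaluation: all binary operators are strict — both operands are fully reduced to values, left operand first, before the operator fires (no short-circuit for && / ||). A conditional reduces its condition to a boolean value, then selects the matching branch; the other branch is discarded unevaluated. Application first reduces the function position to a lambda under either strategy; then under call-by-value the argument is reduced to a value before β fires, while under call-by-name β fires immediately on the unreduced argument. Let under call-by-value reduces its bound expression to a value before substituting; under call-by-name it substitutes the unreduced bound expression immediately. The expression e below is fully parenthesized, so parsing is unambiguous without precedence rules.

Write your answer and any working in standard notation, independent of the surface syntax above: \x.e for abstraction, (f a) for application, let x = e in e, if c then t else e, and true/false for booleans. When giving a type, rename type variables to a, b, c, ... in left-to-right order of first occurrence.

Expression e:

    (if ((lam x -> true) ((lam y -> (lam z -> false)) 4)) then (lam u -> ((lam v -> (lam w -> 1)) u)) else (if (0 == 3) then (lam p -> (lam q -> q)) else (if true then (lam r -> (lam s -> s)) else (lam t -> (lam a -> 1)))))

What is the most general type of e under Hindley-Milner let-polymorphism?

Trace:
\x._ : a -> Bool
\z._ : c -> Bool
\y._ : b -> c -> Bool
  unify b -> c -> Bool ~ Int -> d
  unify b ~ Int
  unify c -> Bool ~ d
_ _ : c -> Bool
  unify a -> Bool ~ (c -> Bool) -> e
  unify a ~ c -> Bool
  unify Bool ~ e
_ _ : Bool
  unify Bool ~ Bool
\w._ : h -> Int
\v._ : g -> h -> Int
u : f
  unify g -> h -> Int ~ f -> i
  unify g ~ f
  unify h -> Int ~ i
_ _ : h -> Int
\u._ : f -> h -> Int
  unify Int ~ Int
  unify Int ~ Int
  unify Bool ~ Bool
q : k
\q._ : k -> k
\p._ : j -> k -> k
  unify Bool ~ Bool
s : m
\s._ : m -> m
\r._ : l -> m -> m
\a._ : o -> Int
\t._ : n -> o -> Int
  unify l -> m -> m ~ n -> o -> Int
  unify l ~ n
  unify m -> m ~ o -> Int
  unify m ~ o
  unify o ~ Int
  unify j -> k -> k ~ n -> Int -> Int
  unify j ~ n
  unify k -> k ~ Int -> Int
  unify k ~ Int
  unify Int ~ Int
  unify f -> h -> Int ~ n -> Int -> Int
  unify f ~ n
  unify h -> Int ~ Int -> Int
  unify h ~ Int
  unify Int ~ Int

Answer: a -> Int -> Int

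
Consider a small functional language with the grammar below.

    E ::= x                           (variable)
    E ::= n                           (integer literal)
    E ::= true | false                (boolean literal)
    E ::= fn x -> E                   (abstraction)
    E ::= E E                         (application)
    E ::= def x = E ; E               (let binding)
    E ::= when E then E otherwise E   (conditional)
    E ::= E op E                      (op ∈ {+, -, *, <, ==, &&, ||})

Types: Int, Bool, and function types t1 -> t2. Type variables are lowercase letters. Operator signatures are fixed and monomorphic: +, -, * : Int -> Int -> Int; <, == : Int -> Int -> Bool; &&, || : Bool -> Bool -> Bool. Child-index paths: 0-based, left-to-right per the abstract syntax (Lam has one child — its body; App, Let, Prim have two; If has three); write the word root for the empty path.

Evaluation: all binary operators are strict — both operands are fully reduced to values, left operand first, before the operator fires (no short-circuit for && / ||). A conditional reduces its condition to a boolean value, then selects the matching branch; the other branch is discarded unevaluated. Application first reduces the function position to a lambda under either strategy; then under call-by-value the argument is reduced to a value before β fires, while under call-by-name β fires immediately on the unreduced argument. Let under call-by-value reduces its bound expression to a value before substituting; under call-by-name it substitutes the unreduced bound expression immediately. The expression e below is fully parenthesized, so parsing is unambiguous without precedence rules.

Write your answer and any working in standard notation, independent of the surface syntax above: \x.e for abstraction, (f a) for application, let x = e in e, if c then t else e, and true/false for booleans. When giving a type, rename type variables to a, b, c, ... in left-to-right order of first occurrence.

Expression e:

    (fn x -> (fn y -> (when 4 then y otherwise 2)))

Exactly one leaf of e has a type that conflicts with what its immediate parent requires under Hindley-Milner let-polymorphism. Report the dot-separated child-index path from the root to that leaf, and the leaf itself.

Derivation:
  unify Int ~ Bool
  FAIL: mismatch Int ~ Bool

Answer: 0.0.0 : 4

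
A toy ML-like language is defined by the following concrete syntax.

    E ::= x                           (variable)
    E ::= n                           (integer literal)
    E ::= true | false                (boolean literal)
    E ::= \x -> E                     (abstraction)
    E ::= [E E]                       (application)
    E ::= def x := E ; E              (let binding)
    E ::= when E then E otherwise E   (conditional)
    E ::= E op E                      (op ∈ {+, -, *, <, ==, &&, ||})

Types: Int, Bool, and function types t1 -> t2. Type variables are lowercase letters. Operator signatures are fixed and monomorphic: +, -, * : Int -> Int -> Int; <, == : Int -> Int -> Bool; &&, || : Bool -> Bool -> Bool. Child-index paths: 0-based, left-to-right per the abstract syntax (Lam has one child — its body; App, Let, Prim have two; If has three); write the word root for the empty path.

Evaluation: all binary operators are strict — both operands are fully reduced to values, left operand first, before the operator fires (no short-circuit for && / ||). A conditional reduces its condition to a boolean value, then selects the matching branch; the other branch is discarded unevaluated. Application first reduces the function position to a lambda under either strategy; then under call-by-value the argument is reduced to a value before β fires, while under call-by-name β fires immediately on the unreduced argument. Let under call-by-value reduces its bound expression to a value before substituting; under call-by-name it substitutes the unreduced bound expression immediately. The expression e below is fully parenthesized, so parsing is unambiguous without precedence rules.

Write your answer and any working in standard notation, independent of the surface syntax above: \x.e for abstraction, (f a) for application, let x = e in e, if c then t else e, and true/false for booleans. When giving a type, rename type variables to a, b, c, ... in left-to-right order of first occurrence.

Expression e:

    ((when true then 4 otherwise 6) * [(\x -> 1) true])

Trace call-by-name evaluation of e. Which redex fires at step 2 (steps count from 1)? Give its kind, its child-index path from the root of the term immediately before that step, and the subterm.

Trace:
step 0: ((if true then 4 else 6) * ((\x.1) true))
step 1: [if@0] (4 * ((\x.1) true))
step 2: [beta@1] (4 * 1)

Answer: beta at 1 : ((\x.1) true)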